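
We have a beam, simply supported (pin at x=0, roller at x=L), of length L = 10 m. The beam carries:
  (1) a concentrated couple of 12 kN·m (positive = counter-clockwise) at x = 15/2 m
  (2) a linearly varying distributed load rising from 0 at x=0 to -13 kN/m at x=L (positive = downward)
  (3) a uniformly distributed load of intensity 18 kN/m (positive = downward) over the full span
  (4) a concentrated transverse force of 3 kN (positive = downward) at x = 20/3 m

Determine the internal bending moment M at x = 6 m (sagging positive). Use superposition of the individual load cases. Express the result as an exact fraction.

M(6) = 146 kN·m

Load 1 — applied couple M₀=12 kN·m at a=15/2 m (b=L-a=5/2):
  M_1 = M₀x/L  [x≤a] = 12·6/10 = 36/5 kN·m
Load 2 — triangular load w₀=-13 kN/m (0→w₀ over full span):
  M_2 = w₀Lx/6 - w₀x³/(6L) = (-13)·10·6/6 - (-13)·6³/(6·10) = -416/5 kN·m
Load 3 — uniform load w=18 kN/m over full span:
  M_3 = wx(L-x)/2 = 18·6·(10-6)/2 = 216 kN·m
Load 4 — point force P=3 kN at a=20/3 m (b=L-a=10/3):
  M_4 = Pbx/L  [x≤a] = 3·(10/3)·6/10 = 6 kN·m
Superposition: M = Σ M_i = 146 kN·m ≈ 146.000000 kN·m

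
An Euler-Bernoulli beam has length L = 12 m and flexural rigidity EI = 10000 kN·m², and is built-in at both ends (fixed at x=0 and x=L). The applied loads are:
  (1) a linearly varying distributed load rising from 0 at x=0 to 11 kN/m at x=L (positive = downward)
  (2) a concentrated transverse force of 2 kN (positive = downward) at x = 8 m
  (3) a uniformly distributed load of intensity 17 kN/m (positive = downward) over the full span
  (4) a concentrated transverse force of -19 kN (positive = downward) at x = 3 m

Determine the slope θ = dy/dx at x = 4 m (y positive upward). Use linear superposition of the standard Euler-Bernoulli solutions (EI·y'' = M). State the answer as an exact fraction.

Load 1 — triangular load w₀=11 kN/m (0→w₀ over full span):
  θ_1 = -w₀(2x(L-x)(L-2x)(x+2L)+x²(L-x)²)/(120LEI) = -11·(2·4·(12-4)·(12-2·4)·(4+2·12)+4²·(12-4)²)/(120·12·10000) = -176/28125 rad
Load 2 — point force P=2 kN at a=8 m (b=L-a=4):
  θ_2 = -Pb²x(2aL-(3a+b)x)/(2L³EI)  [x≤a] = -2·4²·4·(2·8·12-(3·8+4)·4)/(2·12³·10000) = -1/3375 rad
Load 3 — uniform load w=17 kN/m over full span:
  θ_3 = -wx(L-x)(L-2x)/(12EI) = -17·4·(12-4)·(12-2·4)/(12·10000) = -34/1875 rad
Load 4 — point force P=-19 kN at a=3 m (b=L-a=9):
  θ_4 = Pa²(L-x)(2bL-(3b+a)(L-x))/(2L³EI)  [x>a] = (-19)·3²·(12-4)·(2·9·12-(3·9+3)·(12-4))/(2·12³·10000) = 19/20000 rad
Superposition: θ = Σ θ_i = -64091/2700000 rad ≈ -0.023737 rad

θ(4) = -64091/2700000 rad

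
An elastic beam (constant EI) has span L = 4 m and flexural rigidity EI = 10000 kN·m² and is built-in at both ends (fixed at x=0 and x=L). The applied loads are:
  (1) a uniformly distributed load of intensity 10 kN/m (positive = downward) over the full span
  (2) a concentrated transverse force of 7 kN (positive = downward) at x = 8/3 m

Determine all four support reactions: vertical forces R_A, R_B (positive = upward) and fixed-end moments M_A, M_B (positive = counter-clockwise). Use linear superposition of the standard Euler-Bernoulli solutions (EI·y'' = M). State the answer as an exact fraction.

Load 1 — uniform load w=10 kN/m over full span:
  R_A = wL/2 = 10·4/2 = 20 kN
  M_A = wL²/12 = 10·4²/12 = 40/3 kN·m
  R_B = wL/2 = 10·4/2 = 20 kN
  M_B = -wL²/12 = -10·4²/12 = -40/3 kN·m
Load 2 — point force P=7 kN at a=8/3 m (b=L-a=4/3):
  R_A = Pb²(3a+b)/L³ = 7·(4/3)²·(3·(8/3)+(4/3))/4³ = 49/27 kN
  M_A = Pab²/L² = 7·(8/3)·(4/3)²/4² = 56/27 kN·m
  R_B = Pa²(a+3b)/L³ = 7·(8/3)²·((8/3)+3·(4/3))/4³ = 140/27 kN
  M_B = -Pa²b/L² = -7·(8/3)²·(4/3)/4² = -112/27 kN·m
Superposition: R_A = 589/27 kN, M_A = 416/27 kN·m, R_B = 680/27 kN, M_B = -472/27 kN·m

R_A = 589/27 kN, M_A = 416/27 kN·m, R_B = 680/27 kN, M_B = -472/27 kN·m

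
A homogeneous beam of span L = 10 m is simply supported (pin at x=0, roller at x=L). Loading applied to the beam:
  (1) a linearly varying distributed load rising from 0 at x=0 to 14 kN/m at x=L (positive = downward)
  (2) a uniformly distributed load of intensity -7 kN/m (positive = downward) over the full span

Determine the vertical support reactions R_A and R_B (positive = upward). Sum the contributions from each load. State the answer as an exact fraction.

Load 1 — triangular load w₀=14 kN/m (0→w₀ over full span):
  R_A = w₀L/6 = 14·10/6 = 70/3 kN
  R_B = w₀L/3 = 14·10/3 = 140/3 kN
Load 2 — uniform load w=-7 kN/m over full span:
  R_A = wL/2 = (-7)·10/2 = -35 kN
  R_B = wL/2 = (-7)·10/2 = -35 kN
Superposition: R_A = -35/3 kN, R_B = 35/3 kN

R_A = -35/3 kN, R_B = 35/3 kN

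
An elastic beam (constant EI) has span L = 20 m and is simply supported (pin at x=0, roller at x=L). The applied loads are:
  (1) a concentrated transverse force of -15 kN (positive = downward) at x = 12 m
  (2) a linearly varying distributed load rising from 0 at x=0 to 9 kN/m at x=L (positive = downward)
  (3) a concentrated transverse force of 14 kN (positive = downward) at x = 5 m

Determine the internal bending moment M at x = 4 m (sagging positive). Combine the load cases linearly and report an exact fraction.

M(4) = 666/5 kN·m

Load 1 — point force P=-15 kN at a=12 m (b=L-a=8):
  M_1 = Pbx/L  [x≤a] = (-15)·8·4/20 = -24 kN·m
Load 2 — triangular load w₀=9 kN/m (0→w₀ over full span):
  M_2 = w₀Lx/6 - w₀x³/(6L) = 9·20·4/6 - 9·4³/(6·20) = 576/5 kN·m
Load 3 — point force P=14 kN at a=5 m (b=L-a=15):
  M_3 = Pbx/L  [x≤a] = 14·15·4/20 = 42 kN·m
Superposition: M = Σ M_i = 666/5 kN·m ≈ 133.200000 kN·m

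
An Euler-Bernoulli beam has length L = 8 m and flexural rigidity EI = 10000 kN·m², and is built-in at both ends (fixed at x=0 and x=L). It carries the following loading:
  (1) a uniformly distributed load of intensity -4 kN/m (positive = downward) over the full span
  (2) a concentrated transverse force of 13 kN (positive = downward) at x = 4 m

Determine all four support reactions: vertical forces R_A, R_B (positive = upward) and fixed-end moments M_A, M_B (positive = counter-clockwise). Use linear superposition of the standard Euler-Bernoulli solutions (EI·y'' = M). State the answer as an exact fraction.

R_A = -19/2 kN, M_A = -25/3 kN·m, R_B = -19/2 kN, M_B = 25/3 kN·m

Load 1 — uniform load w=-4 kN/m over full span:
  R_A = wL/2 = (-4)·8/2 = -16 kN
  M_A = wL²/12 = (-4)·8²/12 = -64/3 kN·m
  R_B = wL/2 = (-4)·8/2 = -16 kN
  M_B = -wL²/12 = -(-4)·8²/12 = 64/3 kN·m
Load 2 — point force P=13 kN at a=4 m (b=L-a=4):
  R_A = Pb²(3a+b)/L³ = 13·4²·(3·4+4)/8³ = 13/2 kN
  M_A = Pab²/L² = 13·4·4²/8² = 13 kN·m
  R_B = Pa²(a+3b)/L³ = 13·4²·(4+3·4)/8³ = 13/2 kN
  M_B = -Pa²b/L² = -13·4²·4/8² = -13 kN·m
Superposition: R_A = -19/2 kN, M_A = -25/3 kN·m, R_B = -19/2 kN, M_B = 25/3 kN·m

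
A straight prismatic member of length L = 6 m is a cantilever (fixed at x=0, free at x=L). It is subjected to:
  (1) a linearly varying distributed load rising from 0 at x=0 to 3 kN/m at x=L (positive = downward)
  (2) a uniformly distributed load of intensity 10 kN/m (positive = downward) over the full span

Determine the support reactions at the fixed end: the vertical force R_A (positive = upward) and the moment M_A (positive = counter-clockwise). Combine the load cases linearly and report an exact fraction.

R_A = 69 kN, M_A = 216 kN·m

Load 1 — triangular load w₀=3 kN/m (0→w₀ over full span):
  R_A = w₀L/2 = 3·6/2 = 9 kN
  M_A = w₀L²/3 = 3·6²/3 = 36 kN·m
Load 2 — uniform load w=10 kN/m over full span:
  R_A = wL = 10·6 = 60 kN
  M_A = wL²/2 = 10·6²/2 = 180 kN·m
Superposition: R_A = 69 kN, M_A = 216 kN·m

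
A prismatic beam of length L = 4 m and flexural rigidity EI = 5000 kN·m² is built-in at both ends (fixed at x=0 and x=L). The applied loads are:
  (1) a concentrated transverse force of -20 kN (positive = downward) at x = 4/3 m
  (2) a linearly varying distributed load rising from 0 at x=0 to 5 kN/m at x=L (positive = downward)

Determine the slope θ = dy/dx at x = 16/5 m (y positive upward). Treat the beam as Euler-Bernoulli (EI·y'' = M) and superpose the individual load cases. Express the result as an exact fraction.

θ(16/5) = -724/2109375 rad

Load 1 — point force P=-20 kN at a=4/3 m (b=L-a=8/3):
  θ_1 = Pa²(L-x)(2bL-(3b+a)(L-x))/(2L³EI)  [x>a] = (-20)·(4/3)²·(4-(16/5))·(2·(8/3)·4-(3·(8/3)+(4/3))·(4-(16/5)))/(2·4³·5000) = -52/84375 rad
Load 2 — triangular load w₀=5 kN/m (0→w₀ over full span):
  θ_2 = -w₀(2x(L-x)(L-2x)(x+2L)+x²(L-x)²)/(120LEI) = -5·(2·(16/5)·(4-(16/5))·(4-2·(16/5))·((16/5)+2·4)+(16/5)²·(4-(16/5))²)/(120·4·5000) = 64/234375 rad
Superposition: θ = Σ θ_i = -724/2109375 rad ≈ -0.000343 rad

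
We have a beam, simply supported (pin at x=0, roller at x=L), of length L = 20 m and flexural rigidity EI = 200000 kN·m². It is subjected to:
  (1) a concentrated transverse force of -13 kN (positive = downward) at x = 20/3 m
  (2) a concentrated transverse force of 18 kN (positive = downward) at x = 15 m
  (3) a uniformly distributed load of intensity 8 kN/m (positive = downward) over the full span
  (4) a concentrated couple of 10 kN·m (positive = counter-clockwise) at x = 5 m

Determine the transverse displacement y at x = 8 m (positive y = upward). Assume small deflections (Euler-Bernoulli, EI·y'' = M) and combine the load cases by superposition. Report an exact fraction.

y(8) = -84907/1080000 m

Load 1 — point force P=-13 kN at a=20/3 m (b=L-a=40/3):
  y_1 = -Pa(L-x)(2Lx-a²-x²)/(6LEI)  [x>a] = -(-13)·(20/3)·(20-8)·(2·20·8-(20/3)²-8²)/(6·20·200000) = 1547/168750 m
Load 2 — point force P=18 kN at a=15 m (b=L-a=5):
  y_2 = -Pbx(L²-b²-x²)/(6LEI)  [x≤a] = -18·5·8·(20²-5²-8²)/(6·20·200000) = -933/100000 m
Load 3 — uniform load w=8 kN/m over full span:
  y_3 = -wx(L³-2Lx²+x³)/(24EI) = -8·8·(20³-2·20·8²+8³)/(24·200000) = -248/3125 m
Load 4 — applied couple M₀=10 kN·m at a=5 m (b=L-a=15):
  y_4 = (M₀x³/(6L)-M₀(x-a)²/2+C₁x)/EI  [x>a] with C₁=M₀(3b²-L²)/(6L)=275/12 = (10·8³/(6·20)-10·(8-5)²/2+(275/12)·8)/200000 = 181/200000 m
Superposition: y = Σ y_i = -84907/1080000 m ≈ -0.078618 m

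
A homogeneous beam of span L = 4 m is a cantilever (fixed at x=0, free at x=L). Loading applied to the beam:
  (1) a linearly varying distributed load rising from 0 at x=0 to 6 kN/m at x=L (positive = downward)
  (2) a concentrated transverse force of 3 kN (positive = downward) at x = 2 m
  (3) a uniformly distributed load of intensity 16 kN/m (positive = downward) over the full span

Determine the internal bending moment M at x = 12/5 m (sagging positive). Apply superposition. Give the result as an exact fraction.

Load 1 — triangular load w₀=6 kN/m (0→w₀ over full span):
  M_1 = w₀Lx/2 - w₀L²/3 - w₀x³/(6L) = 6·4·(12/5)/2 - 6·4²/3 - 6·(12/5)³/(6·4) = -832/125 kN·m
Load 2 — point force P=3 kN at a=2 m (b=L-a=2):
  M_2 = 0  [x>a] = 0 kN·m
Load 3 — uniform load w=16 kN/m over full span:
  M_3 = -w(L-x)²/2 = -16·(4-(12/5))²/2 = -512/25 kN·m
Superposition: M = Σ M_i = -3392/125 kN·m ≈ -27.136000 kN·m

M(12/5) = -3392/125 kN·m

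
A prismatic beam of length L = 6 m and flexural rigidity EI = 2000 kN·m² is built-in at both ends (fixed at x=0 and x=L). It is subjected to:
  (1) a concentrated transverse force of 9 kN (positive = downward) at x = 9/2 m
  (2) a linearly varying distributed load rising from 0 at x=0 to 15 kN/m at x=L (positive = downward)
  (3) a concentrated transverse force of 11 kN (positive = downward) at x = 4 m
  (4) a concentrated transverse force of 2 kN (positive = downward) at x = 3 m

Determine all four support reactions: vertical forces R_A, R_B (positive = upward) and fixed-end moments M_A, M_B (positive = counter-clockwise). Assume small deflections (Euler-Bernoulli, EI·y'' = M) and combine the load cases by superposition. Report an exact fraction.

R_A = 16207/864 kN, M_A = 7753/288 kN·m, R_B = 41681/864 kN, M_B = -13211/288 kN·m

Load 1 — point force P=9 kN at a=9/2 m (b=L-a=3/2):
  R_A = Pb²(3a+b)/L³ = 9·(3/2)²·(3·(9/2)+(3/2))/6³ = 45/32 kN
  M_A = Pab²/L² = 9·(9/2)·(3/2)²/6² = 81/32 kN·m
  R_B = Pa²(a+3b)/L³ = 9·(9/2)²·((9/2)+3·(3/2))/6³ = 243/32 kN
  M_B = -Pa²b/L² = -9·(9/2)²·(3/2)/6² = -243/32 kN·m
Load 2 — triangular load w₀=15 kN/m (0→w₀ over full span):
  R_A = 3w₀L/20 = 3·15·6/20 = 27/2 kN
  M_A = w₀L²/30 = 15·6²/30 = 18 kN·m
  R_B = 7w₀L/20 = 7·15·6/20 = 63/2 kN
  M_B = -w₀L²/20 = -15·6²/20 = -27 kN·m
Load 3 — point force P=11 kN at a=4 m (b=L-a=2):
  R_A = Pb²(3a+b)/L³ = 11·2²·(3·4+2)/6³ = 77/27 kN
  M_A = Pab²/L² = 11·4·2²/6² = 44/9 kN·m
  R_B = Pa²(a+3b)/L³ = 11·4²·(4+3·2)/6³ = 220/27 kN
  M_B = -Pa²b/L² = -11·4²·2/6² = -88/9 kN·m
Load 4 — point force P=2 kN at a=3 m (b=L-a=3):
  R_A = Pb²(3a+b)/L³ = 2·3²·(3·3+3)/6³ = 1 kN
  M_A = Pab²/L² = 2·3·3²/6² = 3/2 kN·m
  R_B = Pa²(a+3b)/L³ = 2·3²·(3+3·3)/6³ = 1 kN
  M_B = -Pa²b/L² = -2·3²·3/6² = -3/2 kN·m
Superposition: R_A = 16207/864 kN, M_A = 7753/288 kN·m, R_B = 41681/864 kN, M_B = -13211/288 kN·m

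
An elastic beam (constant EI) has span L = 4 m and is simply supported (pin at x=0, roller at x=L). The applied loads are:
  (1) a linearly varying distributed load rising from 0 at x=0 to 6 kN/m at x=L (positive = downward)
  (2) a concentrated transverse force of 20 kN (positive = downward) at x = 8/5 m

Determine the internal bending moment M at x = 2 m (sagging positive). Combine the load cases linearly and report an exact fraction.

Load 1 — triangular load w₀=6 kN/m (0→w₀ over full span):
  M_1 = w₀Lx/6 - w₀x³/(6L) = 6·4·2/6 - 6·2³/(6·4) = 6 kN·m
Load 2 — point force P=20 kN at a=8/5 m (b=L-a=12/5):
  M_2 = Pa(L-x)/L  [x>a] = 20·(8/5)·(4-2)/4 = 16 kN·m
Superposition: M = Σ M_i = 22 kN·m ≈ 22.000000 kN·m

M(2) = 22 kN·m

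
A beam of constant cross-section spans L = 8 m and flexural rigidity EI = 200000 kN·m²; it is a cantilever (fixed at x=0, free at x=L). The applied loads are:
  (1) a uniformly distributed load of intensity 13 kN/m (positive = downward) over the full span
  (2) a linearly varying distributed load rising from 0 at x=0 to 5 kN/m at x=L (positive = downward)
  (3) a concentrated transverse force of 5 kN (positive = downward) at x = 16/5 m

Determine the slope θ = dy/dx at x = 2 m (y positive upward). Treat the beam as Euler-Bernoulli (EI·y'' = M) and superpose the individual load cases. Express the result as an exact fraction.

Load 1 — uniform load w=13 kN/m over full span:
  θ_1 = -wx(x²-3Lx+3L²)/(6EI) = -13·2·(2²-3·8·2+3·8²)/(6·200000) = -481/150000 rad
Load 2 — triangular load w₀=5 kN/m (0→w₀ over full span):
  θ_2 = (w₀Lx²/4-w₀L²x/3-w₀x⁴/(24L))/EI = (5·8·2²/4-5·8²·2/3-5·2⁴/(24·8))/200000 = -139/160000 rad
Load 3 — point force P=5 kN at a=16/5 m (b=L-a=24/5):
  θ_3 = -Px(2a-x)/(2EI)  [x≤a] = -5·2·(2·(16/5)-2)/(2·200000) = -11/100000 rad
Superposition: θ = Σ θ_i = -2009/480000 rad ≈ -0.004185 rad

θ(2) = -2009/480000 rad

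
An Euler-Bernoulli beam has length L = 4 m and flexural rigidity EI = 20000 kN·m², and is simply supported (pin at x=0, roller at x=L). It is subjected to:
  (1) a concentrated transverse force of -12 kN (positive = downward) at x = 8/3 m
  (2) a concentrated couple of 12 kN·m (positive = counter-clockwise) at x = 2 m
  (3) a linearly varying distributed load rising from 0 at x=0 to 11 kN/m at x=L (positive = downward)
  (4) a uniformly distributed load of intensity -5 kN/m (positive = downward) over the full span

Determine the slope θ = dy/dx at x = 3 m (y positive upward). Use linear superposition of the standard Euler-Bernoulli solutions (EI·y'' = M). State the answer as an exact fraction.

θ(3) = -32351/86400000 rad

Load 1 — point force P=-12 kN at a=8/3 m (b=L-a=4/3):
  θ_1 = -Pa(2L²-6Lx+3x²+a²)/(6LEI)  [x>a] = -(-12)·(8/3)·(2·4²-6·4·3+3·3²+(8/3)²)/(6·4·20000) = -53/135000 rad
Load 2 — applied couple M₀=12 kN·m at a=2 m (b=L-a=2):
  θ_2 = (M₀x²/(2L)-M₀(x-a)+C₁)/EI  [x>a] with C₁=M₀(3b²-L²)/(6L)=-2 = (12·3²/(2·4)-12·(3-2)+(-2))/20000 = -1/40000 rad
Load 3 — triangular load w₀=11 kN/m (0→w₀ over full span):
  θ_3 = -w₀(7L⁴-30L²x²+15x⁴)/(360LEI) = -11·(7·4⁴-30·4²·3²+15·3⁴)/(360·4·20000) = 14443/28800000 rad
Load 4 — uniform load w=-5 kN/m over full span:
  θ_4 = -w(L³-6Lx²+4x³)/(24EI) = -(-5)·(4³-6·4·3²+4·3³)/(24·20000) = -11/24000 rad
Superposition: θ = Σ θ_i = -32351/86400000 rad ≈ -0.000374 rad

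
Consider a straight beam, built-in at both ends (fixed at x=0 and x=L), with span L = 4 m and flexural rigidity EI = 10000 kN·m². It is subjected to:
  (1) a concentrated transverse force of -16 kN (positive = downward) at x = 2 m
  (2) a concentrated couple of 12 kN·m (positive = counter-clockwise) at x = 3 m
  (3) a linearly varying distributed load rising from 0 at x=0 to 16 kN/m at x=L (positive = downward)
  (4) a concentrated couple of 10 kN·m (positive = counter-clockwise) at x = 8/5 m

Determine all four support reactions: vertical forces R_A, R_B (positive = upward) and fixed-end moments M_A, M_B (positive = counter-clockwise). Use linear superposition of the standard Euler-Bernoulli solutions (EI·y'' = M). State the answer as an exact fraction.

R_A = 343/40 kN, M_A = 329/60 kN·m, R_B = 297/40 kN, M_B = -77/20 kN·m

Load 1 — point force P=-16 kN at a=2 m (b=L-a=2):
  R_A = Pb²(3a+b)/L³ = (-16)·2²·(3·2+2)/4³ = -8 kN
  M_A = Pab²/L² = (-16)·2·2²/4² = -8 kN·m
  R_B = Pa²(a+3b)/L³ = (-16)·2²·(2+3·2)/4³ = -8 kN
  M_B = -Pa²b/L² = -(-16)·2²·2/4² = 8 kN·m
Load 2 — applied couple M₀=12 kN·m at a=3 m (b=L-a=1):
  R_A = 6M₀ab/L³ = 6·12·3·1/4³ = 27/8 kN
  M_A = M₀b(2a-b)/L² = 12·1·(2·3-1)/4² = 15/4 kN·m
  R_B = -6M₀ab/L³ = -6·12·3·1/4³ = -27/8 kN
  M_B = M₀a(2b-a)/L² = 12·3·(2·1-3)/4² = -9/4 kN·m
Load 3 — triangular load w₀=16 kN/m (0→w₀ over full span):
  R_A = 3w₀L/20 = 3·16·4/20 = 48/5 kN
  M_A = w₀L²/30 = 16·4²/30 = 128/15 kN·m
  R_B = 7w₀L/20 = 7·16·4/20 = 112/5 kN
  M_B = -w₀L²/20 = -16·4²/20 = -64/5 kN·m
Load 4 — applied couple M₀=10 kN·m at a=8/5 m (b=L-a=12/5):
  R_A = 6M₀ab/L³ = 6·10·(8/5)·(12/5)/4³ = 18/5 kN
  M_A = M₀b(2a-b)/L² = 10·(12/5)·(2·(8/5)-(12/5))/4² = 6/5 kN·m
  R_B = -6M₀ab/L³ = -6·10·(8/5)·(12/5)/4³ = -18/5 kN
  M_B = M₀a(2b-a)/L² = 10·(8/5)·(2·(12/5)-(8/5))/4² = 16/5 kN·m
Superposition: R_A = 343/40 kN, M_A = 329/60 kN·m, R_B = 297/40 kN, M_B = -77/20 kN·m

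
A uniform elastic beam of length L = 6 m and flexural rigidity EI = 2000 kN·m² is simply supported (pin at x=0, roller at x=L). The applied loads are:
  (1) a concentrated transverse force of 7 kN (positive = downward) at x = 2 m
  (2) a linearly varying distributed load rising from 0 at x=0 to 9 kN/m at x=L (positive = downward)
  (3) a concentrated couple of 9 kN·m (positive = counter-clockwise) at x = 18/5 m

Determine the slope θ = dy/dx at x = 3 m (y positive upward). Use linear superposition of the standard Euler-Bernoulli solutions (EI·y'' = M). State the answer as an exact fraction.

θ(3) = 5947/7200000 rad

Load 1 — point force P=7 kN at a=2 m (b=L-a=4):
  θ_1 = -Pa(2L²-6Lx+3x²+a²)/(6LEI)  [x>a] = -7·2·(2·6²-6·6·3+3·3²+2²)/(6·6·2000) = 7/7200 rad
Load 2 — triangular load w₀=9 kN/m (0→w₀ over full span):
  θ_2 = -w₀(7L⁴-30L²x²+15x⁴)/(360LEI) = -9·(7·6⁴-30·6²·3²+15·3⁴)/(360·6·2000) = -189/160000 rad
Load 3 — applied couple M₀=9 kN·m at a=18/5 m (b=L-a=12/5):
  θ_3 = (M₀x²/(2L)+C₁)/EI  [x≤a] with C₁=M₀(3b²-L²)/(6L)=-117/25 = (9·3²/(2·6)+(-117/25))/2000 = 207/200000 rad
Superposition: θ = Σ θ_i = 5947/7200000 rad ≈ 0.000826 rad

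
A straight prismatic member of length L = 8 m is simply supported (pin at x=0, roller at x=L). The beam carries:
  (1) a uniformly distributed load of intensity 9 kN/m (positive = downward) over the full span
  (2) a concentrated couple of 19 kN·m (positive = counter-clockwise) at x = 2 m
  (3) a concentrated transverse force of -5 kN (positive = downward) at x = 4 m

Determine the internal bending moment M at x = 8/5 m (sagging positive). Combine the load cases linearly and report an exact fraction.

Load 1 — uniform load w=9 kN/m over full span:
  M_1 = wx(L-x)/2 = 9·(8/5)·(8-(8/5))/2 = 1152/25 kN·m
Load 2 — applied couple M₀=19 kN·m at a=2 m (b=L-a=6):
  M_2 = M₀x/L  [x≤a] = 19·(8/5)/8 = 19/5 kN·m
Load 3 — point force P=-5 kN at a=4 m (b=L-a=4):
  M_3 = Pbx/L  [x≤a] = (-5)·4·(8/5)/8 = -4 kN·m
Superposition: M = Σ M_i = 1147/25 kN·m ≈ 45.880000 kN·m

M(8/5) = 1147/25 kN·m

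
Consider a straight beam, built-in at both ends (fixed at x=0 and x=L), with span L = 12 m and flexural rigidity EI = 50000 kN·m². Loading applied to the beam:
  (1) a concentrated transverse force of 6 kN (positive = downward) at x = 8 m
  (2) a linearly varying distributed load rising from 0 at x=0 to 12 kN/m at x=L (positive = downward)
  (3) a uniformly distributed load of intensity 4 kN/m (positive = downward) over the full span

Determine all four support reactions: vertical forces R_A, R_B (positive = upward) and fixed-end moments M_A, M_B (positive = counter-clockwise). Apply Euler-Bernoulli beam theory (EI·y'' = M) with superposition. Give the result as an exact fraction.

R_A = 2122/45 kN, M_A = 1664/15 kN·m, R_B = 3548/45 kN, M_B = -2176/15 kN·m

Load 1 — point force P=6 kN at a=8 m (b=L-a=4):
  R_A = Pb²(3a+b)/L³ = 6·4²·(3·8+4)/12³ = 14/9 kN
  M_A = Pab²/L² = 6·8·4²/12² = 16/3 kN·m
  R_B = Pa²(a+3b)/L³ = 6·8²·(8+3·4)/12³ = 40/9 kN
  M_B = -Pa²b/L² = -6·8²·4/12² = -32/3 kN·m
Load 2 — triangular load w₀=12 kN/m (0→w₀ over full span):
  R_A = 3w₀L/20 = 3·12·12/20 = 108/5 kN
  M_A = w₀L²/30 = 12·12²/30 = 288/5 kN·m
  R_B = 7w₀L/20 = 7·12·12/20 = 252/5 kN
  M_B = -w₀L²/20 = -12·12²/20 = -432/5 kN·m
Load 3 — uniform load w=4 kN/m over full span:
  R_A = wL/2 = 4·12/2 = 24 kN
  M_A = wL²/12 = 4·12²/12 = 48 kN·m
  R_B = wL/2 = 4·12/2 = 24 kN
  M_B = -wL²/12 = -4·12²/12 = -48 kN·m
Superposition: R_A = 2122/45 kN, M_A = 1664/15 kN·m, R_B = 3548/45 kN, M_B = -2176/15 kN·m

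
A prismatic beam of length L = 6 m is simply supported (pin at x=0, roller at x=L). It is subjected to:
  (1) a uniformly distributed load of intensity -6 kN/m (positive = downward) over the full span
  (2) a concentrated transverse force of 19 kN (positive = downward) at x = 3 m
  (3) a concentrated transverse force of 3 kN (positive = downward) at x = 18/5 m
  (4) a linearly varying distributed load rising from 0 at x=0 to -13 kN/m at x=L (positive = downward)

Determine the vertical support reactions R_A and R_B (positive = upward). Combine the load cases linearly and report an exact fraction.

R_A = -203/10 kN, R_B = -327/10 kN

Load 1 — uniform load w=-6 kN/m over full span:
  R_A = wL/2 = (-6)·6/2 = -18 kN
  R_B = wL/2 = (-6)·6/2 = -18 kN
Load 2 — point force P=19 kN at a=3 m (b=L-a=3):
  R_A = Pb/L = 19·3/6 = 19/2 kN
  R_B = Pa/L = 19·3/6 = 19/2 kN
Load 3 — point force P=3 kN at a=18/5 m (b=L-a=12/5):
  R_A = Pb/L = 3·(12/5)/6 = 6/5 kN
  R_B = Pa/L = 3·(18/5)/6 = 9/5 kN
Load 4 — triangular load w₀=-13 kN/m (0→w₀ over full span):
  R_A = w₀L/6 = (-13)·6/6 = -13 kN
  R_B = w₀L/3 = (-13)·6/3 = -26 kN
Superposition: R_A = -203/10 kN, R_B = -327/10 kN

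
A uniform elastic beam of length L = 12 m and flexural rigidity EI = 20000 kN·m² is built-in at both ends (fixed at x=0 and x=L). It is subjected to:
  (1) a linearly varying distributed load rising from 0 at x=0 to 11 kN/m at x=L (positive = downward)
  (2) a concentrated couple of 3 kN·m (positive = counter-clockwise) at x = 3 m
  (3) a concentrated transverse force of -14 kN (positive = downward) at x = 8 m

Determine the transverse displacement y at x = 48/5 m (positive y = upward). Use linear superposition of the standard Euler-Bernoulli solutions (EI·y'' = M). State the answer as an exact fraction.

y(48/5) = -8101001/1875000000 m

Load 1 — triangular load w₀=11 kN/m (0→w₀ over full span):
  y_1 = -w₀x²(L-x)²(x+2L)/(120LEI) = -11·(48/5)²·(12-(48/5))²·((48/5)+2·12)/(120·12·20000) = -66528/9765625 m
Load 2 — applied couple M₀=3 kN·m at a=3 m (b=L-a=9):
  y_2 = (R_Ax³/6 - M_Ax²/2 - M₀(x-a)²/2)/EI  [x>a] with R_A=9/32, M_A=-9/16 = ((9/32)·(48/5)³/6 - (-9/16)·(48/5)²/2 - 3·((48/5)-3)²/2)/20000 = 513/5000000 m
Load 3 — point force P=-14 kN at a=8 m (b=L-a=4):
  y_3 = -Pa²(L-x)²(3bL-(3b+a)(L-x))/(6L³EI)  [x>a] = -(-14)·8²·(12-(48/5))²·(3·4·12-(3·4+8)·(12-(48/5)))/(6·12³·20000) = 112/46875 m
Superposition: y = Σ y_i = -8101001/1875000000 m ≈ -0.004321 m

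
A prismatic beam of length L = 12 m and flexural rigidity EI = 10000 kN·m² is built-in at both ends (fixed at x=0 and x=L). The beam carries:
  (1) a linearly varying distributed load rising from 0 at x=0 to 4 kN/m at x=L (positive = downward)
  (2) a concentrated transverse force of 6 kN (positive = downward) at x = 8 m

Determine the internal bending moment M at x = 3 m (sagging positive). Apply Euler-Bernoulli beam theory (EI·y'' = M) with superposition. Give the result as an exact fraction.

Load 1 — triangular load w₀=4 kN/m (0→w₀ over full span):
  M_1 = 3w₀Lx/20 - w₀L²/30 - w₀x³/(6L) = 3·4·12·3/20 - 4·12²/30 - 4·3³/(6·12) = 9/10 kN·m
Load 2 — point force P=6 kN at a=8 m (b=L-a=4):
  M_2 = Pb²(3a+b)x/L³ - Pab²/L²  [x≤a] = 6·4²·(3·8+4)·3/12³ - 6·8·4²/12² = -2/3 kN·m
Superposition: M = Σ M_i = 7/30 kN·m ≈ 0.233333 kN·m

M(3) = 7/30 kN·m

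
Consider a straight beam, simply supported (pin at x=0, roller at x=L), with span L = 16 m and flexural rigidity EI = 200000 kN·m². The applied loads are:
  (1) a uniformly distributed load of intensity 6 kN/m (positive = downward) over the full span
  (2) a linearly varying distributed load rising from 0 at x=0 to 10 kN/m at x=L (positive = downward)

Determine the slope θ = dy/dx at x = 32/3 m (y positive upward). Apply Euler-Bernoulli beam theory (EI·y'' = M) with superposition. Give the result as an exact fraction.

Load 1 — uniform load w=6 kN/m over full span:
  θ_1 = -w(L³-6Lx²+4x³)/(24EI) = -6·(16³-6·16·(32/3)²+4·(32/3)³)/(24·200000) = 208/84375 rad
Load 2 — triangular load w₀=10 kN/m (0→w₀ over full span):
  θ_2 = -w₀(7L⁴-30L²x²+15x⁴)/(360LEI) = -10·(7·16⁴-30·16²·(32/3)²+15·(32/3)⁴)/(360·16·200000) = 1456/759375 rad
Superposition: θ = Σ θ_i = 3328/759375 rad ≈ 0.004383 rad

θ(32/3) = 3328/759375 rad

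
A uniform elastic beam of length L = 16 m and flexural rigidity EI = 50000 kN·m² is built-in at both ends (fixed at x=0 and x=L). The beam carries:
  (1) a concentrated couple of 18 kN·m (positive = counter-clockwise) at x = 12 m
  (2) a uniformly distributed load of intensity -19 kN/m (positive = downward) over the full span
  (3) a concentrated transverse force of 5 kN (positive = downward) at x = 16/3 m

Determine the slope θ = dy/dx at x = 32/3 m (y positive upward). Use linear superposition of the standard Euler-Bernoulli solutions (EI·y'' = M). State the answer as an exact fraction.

θ(32/3) = -5531/607500 rad

Load 1 — applied couple M₀=18 kN·m at a=12 m (b=L-a=4):
  θ_1 = (R_Ax²/2 - M_Ax)/EI  [x≤a] with R_A=81/64, M_A=45/8 = ((81/64)·(32/3)²/2 - (45/8)·(32/3))/50000 = 3/12500 rad
Load 2 — uniform load w=-19 kN/m over full span:
  θ_2 = -wx(L-x)(L-2x)/(12EI) = -(-19)·(32/3)·(16-(32/3))·(16-2·(32/3))/(12·50000) = -2432/253125 rad
Load 3 — point force P=5 kN at a=16/3 m (b=L-a=32/3):
  θ_3 = Pa²(L-x)(2bL-(3b+a)(L-x))/(2L³EI)  [x>a] = 5·(16/3)²·(16-(32/3))·(2·(32/3)·16-(3·(32/3)+(16/3))·(16-(32/3)))/(2·16³·50000) = 8/30375 rad
Superposition: θ = Σ θ_i = -5531/607500 rad ≈ -0.009105 rad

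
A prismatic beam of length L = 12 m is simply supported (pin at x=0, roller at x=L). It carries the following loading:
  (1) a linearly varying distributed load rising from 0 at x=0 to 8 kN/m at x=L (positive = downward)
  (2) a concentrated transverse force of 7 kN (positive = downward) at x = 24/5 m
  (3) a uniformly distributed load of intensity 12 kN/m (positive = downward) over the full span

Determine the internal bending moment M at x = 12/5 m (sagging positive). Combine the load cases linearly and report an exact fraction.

M(12/5) = 23148/125 kN·m

Load 1 — triangular load w₀=8 kN/m (0→w₀ over full span):
  M_1 = w₀Lx/6 - w₀x³/(6L) = 8·12·(12/5)/6 - 8·(12/5)³/(6·12) = 4608/125 kN·m
Load 2 — point force P=7 kN at a=24/5 m (b=L-a=36/5):
  M_2 = Pbx/L  [x≤a] = 7·(36/5)·(12/5)/12 = 252/25 kN·m
Load 3 — uniform load w=12 kN/m over full span:
  M_3 = wx(L-x)/2 = 12·(12/5)·(12-(12/5))/2 = 3456/25 kN·m
Superposition: M = Σ M_i = 23148/125 kN·m ≈ 185.184000 kN·m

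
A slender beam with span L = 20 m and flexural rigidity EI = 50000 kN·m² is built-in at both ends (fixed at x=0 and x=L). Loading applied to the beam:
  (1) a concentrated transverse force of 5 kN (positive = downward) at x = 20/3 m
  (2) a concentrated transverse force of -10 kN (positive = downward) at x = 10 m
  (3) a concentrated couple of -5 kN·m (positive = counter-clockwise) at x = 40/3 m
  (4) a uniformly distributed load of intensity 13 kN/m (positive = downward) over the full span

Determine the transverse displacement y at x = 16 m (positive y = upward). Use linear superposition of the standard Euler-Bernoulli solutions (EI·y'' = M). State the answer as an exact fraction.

y(16) = -21403/506250 m

Load 1 — point force P=5 kN at a=20/3 m (b=L-a=40/3):
  y_1 = -Pa²(L-x)²(3bL-(3b+a)(L-x))/(6L³EI)  [x>a] = -5·(20/3)²·(20-16)²·(3·(40/3)·20-(3·(40/3)+(20/3))·(20-16))/(6·20³·50000) = -46/50625 m
Load 2 — point force P=-10 kN at a=10 m (b=L-a=10):
  y_2 = -Pa²(L-x)²(3bL-(3b+a)(L-x))/(6L³EI)  [x>a] = -(-10)·10²·(20-16)²·(3·10·20-(3·10+10)·(20-16))/(6·20³·50000) = 11/3750 m
Load 3 — applied couple M₀=-5 kN·m at a=40/3 m (b=L-a=20/3):
  y_3 = (R_Ax³/6 - M_Ax²/2 - M₀(x-a)²/2)/EI  [x>a] with R_A=-1/3, M_A=-5/3 = ((-1/3)·16³/6 - (-5/3)·16²/2 - (-5)·(16-(40/3))²/2)/50000 = 2/28125 m
Load 4 — uniform load w=13 kN/m over full span:
  y_4 = -wx²(L-x)²/(24EI) = -13·16²·(20-16)²/(24·50000) = -416/9375 m
Superposition: y = Σ y_i = -21403/506250 m ≈ -0.042278 m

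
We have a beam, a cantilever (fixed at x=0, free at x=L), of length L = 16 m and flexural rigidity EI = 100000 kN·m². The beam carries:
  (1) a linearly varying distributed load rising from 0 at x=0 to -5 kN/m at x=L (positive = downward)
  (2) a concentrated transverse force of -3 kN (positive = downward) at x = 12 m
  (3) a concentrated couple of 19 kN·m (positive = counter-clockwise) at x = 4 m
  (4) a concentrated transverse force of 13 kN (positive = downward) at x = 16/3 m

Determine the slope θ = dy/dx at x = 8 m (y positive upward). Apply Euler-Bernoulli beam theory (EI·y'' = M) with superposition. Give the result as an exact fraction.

θ(8) = 5107/225000 rad

Load 1 — triangular load w₀=-5 kN/m (0→w₀ over full span):
  θ_1 = (w₀Lx²/4-w₀L²x/3-w₀x⁴/(24L))/EI = ((-5)·16·8²/4-(-5)·16²·8/3-(-5)·8⁴/(24·16))/100000 = 41/1875 rad
Load 2 — point force P=-3 kN at a=12 m (b=L-a=4):
  θ_2 = -Px(2a-x)/(2EI)  [x≤a] = -(-3)·8·(2·12-8)/(2·100000) = 6/3125 rad
Load 3 — applied couple M₀=19 kN·m at a=4 m (b=L-a=12):
  θ_3 = M₀a/EI  [x>a] = 19·4/100000 = 19/25000 rad
Load 4 — point force P=13 kN at a=16/3 m (b=L-a=32/3):
  θ_4 = -Pa²/(2EI)  [x>a] = -13·(16/3)²/(2·100000) = -52/28125 rad
Superposition: θ = Σ θ_i = 5107/225000 rad ≈ 0.022698 rad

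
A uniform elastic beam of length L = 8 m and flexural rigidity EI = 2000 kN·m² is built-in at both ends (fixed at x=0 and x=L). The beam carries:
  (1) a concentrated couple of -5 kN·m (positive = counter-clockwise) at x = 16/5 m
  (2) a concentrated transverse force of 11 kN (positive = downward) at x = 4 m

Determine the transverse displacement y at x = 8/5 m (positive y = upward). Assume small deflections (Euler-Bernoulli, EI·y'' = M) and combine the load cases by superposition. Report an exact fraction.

y(8/5) = -1192/234375 m

Load 1 — applied couple M₀=-5 kN·m at a=16/5 m (b=L-a=24/5):
  y_1 = (R_Ax³/6 - M_Ax²/2)/EI  [x≤a] with R_A=-9/10, M_A=-3/5 = ((-9/10)·(8/5)³/6 - (-3/5)·(8/5)²/2)/2000 = 6/78125 m
Load 2 — point force P=11 kN at a=4 m (b=L-a=4):
  y_2 = -Pb²x²(3aL-(3a+b)x)/(6L³EI)  [x≤a] = -11·4²·(8/5)²·(3·4·8-(3·4+4)·(8/5))/(6·8³·2000) = -242/46875 m
Superposition: y = Σ y_i = -1192/234375 m ≈ -0.005086 m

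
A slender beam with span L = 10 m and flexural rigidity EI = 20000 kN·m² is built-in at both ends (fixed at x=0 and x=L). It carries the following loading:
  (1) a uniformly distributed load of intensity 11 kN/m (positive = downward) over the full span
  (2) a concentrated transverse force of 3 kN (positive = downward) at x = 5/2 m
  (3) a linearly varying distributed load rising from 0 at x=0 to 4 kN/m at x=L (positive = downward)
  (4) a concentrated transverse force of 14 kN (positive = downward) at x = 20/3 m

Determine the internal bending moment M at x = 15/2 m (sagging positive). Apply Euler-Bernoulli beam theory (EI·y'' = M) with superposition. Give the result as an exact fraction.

Load 1 — uniform load w=11 kN/m over full span:
  M_1 = wLx/2 - wL²/12 - wx²/2 = 11·10·(15/2)/2 - 11·10²/12 - 11·(15/2)²/2 = 275/24 kN·m
Load 2 — point force P=3 kN at a=5/2 m (b=L-a=15/2):
  M_2 = Pa²(a+3b)(L-x)/L³ - Pa²b/L²  [x>a] = 3·(5/2)²·((5/2)+3·(15/2))·(10-(15/2))/10³ - 3·(5/2)²·(15/2)/10² = -15/64 kN·m
Load 3 — triangular load w₀=4 kN/m (0→w₀ over full span):
  M_3 = 3w₀Lx/20 - w₀L²/30 - w₀x³/(6L) = 3·4·10·(15/2)/20 - 4·10²/30 - 4·(15/2)³/(6·10) = 85/24 kN·m
Load 4 — point force P=14 kN at a=20/3 m (b=L-a=10/3):
  M_4 = Pa²(a+3b)(L-x)/L³ - Pa²b/L²  [x>a] = 14·(20/3)²·((20/3)+3·(10/3))·(10-(15/2))/10³ - 14·(20/3)²·(10/3)/10² = 140/27 kN·m
Superposition: M = Σ M_i = 34475/1728 kN·m ≈ 19.950810 kN·m

M(15/2) = 34475/1728 kN·m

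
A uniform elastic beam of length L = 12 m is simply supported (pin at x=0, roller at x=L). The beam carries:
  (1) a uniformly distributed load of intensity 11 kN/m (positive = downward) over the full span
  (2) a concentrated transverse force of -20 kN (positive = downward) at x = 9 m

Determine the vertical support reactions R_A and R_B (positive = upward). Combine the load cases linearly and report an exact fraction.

Load 1 — uniform load w=11 kN/m over full span:
  R_A = wL/2 = 11·12/2 = 66 kN
  R_B = wL/2 = 11·12/2 = 66 kN
Load 2 — point force P=-20 kN at a=9 m (b=L-a=3):
  R_A = Pb/L = (-20)·3/12 = -5 kN
  R_B = Pa/L = (-20)·9/12 = -15 kN
Superposition: R_A = 61 kN, R_B = 51 kN

R_A = 61 kN, R_B = 51 kN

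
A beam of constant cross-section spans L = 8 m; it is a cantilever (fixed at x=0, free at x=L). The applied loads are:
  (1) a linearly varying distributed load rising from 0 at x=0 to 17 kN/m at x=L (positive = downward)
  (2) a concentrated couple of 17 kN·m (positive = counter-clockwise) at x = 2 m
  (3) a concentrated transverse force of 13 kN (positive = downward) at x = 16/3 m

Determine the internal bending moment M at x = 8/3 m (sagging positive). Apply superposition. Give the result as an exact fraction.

M(8/3) = -18040/81 kN·m

Load 1 — triangular load w₀=17 kN/m (0→w₀ over full span):
  M_1 = w₀Lx/2 - w₀L²/3 - w₀x³/(6L) = 17·8·(8/3)/2 - 17·8²/3 - 17·(8/3)³/(6·8) = -15232/81 kN·m
Load 2 — applied couple M₀=17 kN·m at a=2 m (b=L-a=6):
  M_2 = 0  [x>a] = 0 kN·m
Load 3 — point force P=13 kN at a=16/3 m (b=L-a=8/3):
  M_3 = -P(a-x)  [x≤a] = -13·((16/3)-(8/3)) = -104/3 kN·m
Superposition: M = Σ M_i = -18040/81 kN·m ≈ -222.716049 kN·m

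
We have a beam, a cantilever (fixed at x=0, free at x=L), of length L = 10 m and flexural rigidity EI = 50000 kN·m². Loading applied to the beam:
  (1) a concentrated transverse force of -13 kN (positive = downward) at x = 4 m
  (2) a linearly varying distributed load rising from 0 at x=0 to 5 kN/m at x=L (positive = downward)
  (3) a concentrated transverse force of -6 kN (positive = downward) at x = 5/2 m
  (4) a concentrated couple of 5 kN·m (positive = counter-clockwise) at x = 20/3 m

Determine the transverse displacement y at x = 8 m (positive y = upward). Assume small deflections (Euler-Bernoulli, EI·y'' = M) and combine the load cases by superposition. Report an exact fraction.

Load 1 — point force P=-13 kN at a=4 m (b=L-a=6):
  y_1 = -Pa²(3x-a)/(6EI)  [x>a] = -(-13)·4²·(3·8-4)/(6·50000) = 26/1875 m
Load 2 — triangular load w₀=5 kN/m (0→w₀ over full span):
  y_2 = (w₀Lx³/12-w₀L²x²/6-w₀x⁵/(120L))/EI = (5·10·8³/12-5·10²·8²/6-5·8⁵/(120·10))/50000 = -3128/46875 m
Load 3 — point force P=-6 kN at a=5/2 m (b=L-a=15/2):
  y_3 = -Pa²(3x-a)/(6EI)  [x>a] = -(-6)·(5/2)²·(3·8-(5/2))/(6·50000) = 43/16000 m
Load 4 — applied couple M₀=5 kN·m at a=20/3 m (b=L-a=10/3):
  y_4 = M₀a(2x-a)/(2EI)  [x>a] = 5·(20/3)·(2·8-(20/3))/(2·50000) = 7/2250 m
Superposition: y = Σ y_i = -847177/18000000 m ≈ -0.047065 m

y(8) = -847177/18000000 m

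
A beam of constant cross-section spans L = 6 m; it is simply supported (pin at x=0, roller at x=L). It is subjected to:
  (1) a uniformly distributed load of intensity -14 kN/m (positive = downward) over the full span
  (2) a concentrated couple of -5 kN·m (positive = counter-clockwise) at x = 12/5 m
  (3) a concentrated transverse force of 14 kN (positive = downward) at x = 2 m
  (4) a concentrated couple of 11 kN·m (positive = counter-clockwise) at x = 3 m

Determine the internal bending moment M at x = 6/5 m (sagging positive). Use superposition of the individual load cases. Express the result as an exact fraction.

Load 1 — uniform load w=-14 kN/m over full span:
  M_1 = wx(L-x)/2 = (-14)·(6/5)·(6-(6/5))/2 = -1008/25 kN·m
Load 2 — applied couple M₀=-5 kN·m at a=12/5 m (b=L-a=18/5):
  M_2 = M₀x/L  [x≤a] = (-5)·(6/5)/6 = -1 kN·m
Load 3 — point force P=14 kN at a=2 m (b=L-a=4):
  M_3 = Pbx/L  [x≤a] = 14·4·(6/5)/6 = 56/5 kN·m
Load 4 — applied couple M₀=11 kN·m at a=3 m (b=L-a=3):
  M_4 = M₀x/L  [x≤a] = 11·(6/5)/6 = 11/5 kN·m
Superposition: M = Σ M_i = -698/25 kN·m ≈ -27.920000 kN·m

M(6/5) = -698/25 kN·m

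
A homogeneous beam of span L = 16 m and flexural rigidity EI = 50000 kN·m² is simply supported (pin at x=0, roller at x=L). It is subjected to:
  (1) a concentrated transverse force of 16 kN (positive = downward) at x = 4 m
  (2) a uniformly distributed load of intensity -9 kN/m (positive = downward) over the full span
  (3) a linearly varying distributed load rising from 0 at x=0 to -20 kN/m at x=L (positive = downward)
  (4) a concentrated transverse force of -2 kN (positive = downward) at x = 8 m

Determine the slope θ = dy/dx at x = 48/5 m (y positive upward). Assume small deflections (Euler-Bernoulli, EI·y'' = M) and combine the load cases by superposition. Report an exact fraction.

θ(48/5) = -56984/3515625 rad

Load 1 — point force P=16 kN at a=4 m (b=L-a=12):
  θ_1 = -Pa(2L²-6Lx+3x²+a²)/(6LEI)  [x>a] = -16·4·(2·16²-6·16·(48/5)+3·(48/5)²+4²)/(6·16·50000) = 122/78125 rad
Load 2 — uniform load w=-9 kN/m over full span:
  θ_2 = -w(L³-6Lx²+4x³)/(24EI) = -(-9)·(16³-6·16·(48/5)²+4·(48/5)³)/(24·50000) = -3552/390625 rad
Load 3 — triangular load w₀=-20 kN/m (0→w₀ over full span):
  θ_3 = -w₀(7L⁴-30L²x²+15x⁴)/(360LEI) = -(-20)·(7·16⁴-30·16²·(48/5)²+15·(48/5)⁴)/(360·16·50000) = -29696/3515625 rad
Load 4 — point force P=-2 kN at a=8 m (b=L-a=8):
  θ_4 = -Pa(2L²-6Lx+3x²+a²)/(6LEI)  [x>a] = -(-2)·8·(2·16²-6·16·(48/5)+3·(48/5)²+8²)/(6·16·50000) = -18/78125 rad
Superposition: θ = Σ θ_i = -56984/3515625 rad ≈ -0.016209 rad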